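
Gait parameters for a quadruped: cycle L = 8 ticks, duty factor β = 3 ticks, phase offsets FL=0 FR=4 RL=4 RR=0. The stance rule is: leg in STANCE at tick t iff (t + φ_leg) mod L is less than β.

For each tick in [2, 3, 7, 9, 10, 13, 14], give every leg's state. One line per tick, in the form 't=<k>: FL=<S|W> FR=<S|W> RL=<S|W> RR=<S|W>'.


t=2: FL=S FR=W RL=W RR=S
t=3: FL=W FR=W RL=W RR=W
t=7: FL=W FR=W RL=W RR=W
t=9: FL=S FR=W RL=W RR=S
t=10: FL=S FR=W RL=W RR=S
t=13: FL=W FR=S RL=S RR=W
t=14: FL=W FR=S RL=S RR=W

t=2: phase=(2,6,6,2) vs β=3 → FL=S FR=W RL=W RR=S
t=3: phase=(3,7,7,3) vs β=3 → FL=W FR=W RL=W RR=W
t=7: phase=(7,3,3,7) vs β=3 → FL=W FR=W RL=W RR=W
t=9: phase=(1,5,5,1) vs β=3 → FL=S FR=W RL=W RR=S
t=10: phase=(2,6,6,2) vs β=3 → FL=S FR=W RL=W RR=S
t=13: phase=(5,1,1,5) vs β=3 → FL=W FR=S RL=S RR=W
t=14: phase=(6,2,2,6) vs β=3 → FL=W FR=S RL=S RR=W


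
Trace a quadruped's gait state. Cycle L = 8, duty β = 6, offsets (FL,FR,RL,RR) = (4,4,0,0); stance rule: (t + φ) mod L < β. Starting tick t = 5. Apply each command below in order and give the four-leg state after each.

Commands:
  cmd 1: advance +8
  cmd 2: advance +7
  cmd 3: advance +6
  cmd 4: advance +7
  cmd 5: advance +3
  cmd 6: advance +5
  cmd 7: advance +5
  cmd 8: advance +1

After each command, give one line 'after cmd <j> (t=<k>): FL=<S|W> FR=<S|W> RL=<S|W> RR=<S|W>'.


start t=5: FL=S FR=S RL=S RR=S
cmd 1: advance +8 → t=13, phase=(1,1,5,5) → FL=S FR=S RL=S RR=S
cmd 2: advance +7 → t=20, phase=(0,0,4,4) → FL=S FR=S RL=S RR=S
cmd 3: advance +6 → t=26, phase=(6,6,2,2) → FL=W FR=W RL=S RR=S
cmd 4: advance +7 → t=33, phase=(5,5,1,1) → FL=S FR=S RL=S RR=S
cmd 5: advance +3 → t=36, phase=(0,0,4,4) → FL=S FR=S RL=S RR=S
cmd 6: advance +5 → t=41, phase=(5,5,1,1) → FL=S FR=S RL=S RR=S
cmd 7: advance +5 → t=46, phase=(2,2,6,6) → FL=S FR=S RL=W RR=W
cmd 8: advance +1 → t=47, phase=(3,3,7,7) → FL=S FR=S RL=W RR=W

after cmd 1 (t=13): FL=S FR=S RL=S RR=S
after cmd 2 (t=20): FL=S FR=S RL=S RR=S
after cmd 3 (t=26): FL=W FR=W RL=S RR=S
after cmd 4 (t=33): FL=S FR=S RL=S RR=S
after cmd 5 (t=36): FL=S FR=S RL=S RR=S
after cmd 6 (t=41): FL=S FR=S RL=S RR=S
after cmd 7 (t=46): FL=S FR=S RL=W RR=W
after cmd 8 (t=47): FL=S FR=S RL=W RR=W


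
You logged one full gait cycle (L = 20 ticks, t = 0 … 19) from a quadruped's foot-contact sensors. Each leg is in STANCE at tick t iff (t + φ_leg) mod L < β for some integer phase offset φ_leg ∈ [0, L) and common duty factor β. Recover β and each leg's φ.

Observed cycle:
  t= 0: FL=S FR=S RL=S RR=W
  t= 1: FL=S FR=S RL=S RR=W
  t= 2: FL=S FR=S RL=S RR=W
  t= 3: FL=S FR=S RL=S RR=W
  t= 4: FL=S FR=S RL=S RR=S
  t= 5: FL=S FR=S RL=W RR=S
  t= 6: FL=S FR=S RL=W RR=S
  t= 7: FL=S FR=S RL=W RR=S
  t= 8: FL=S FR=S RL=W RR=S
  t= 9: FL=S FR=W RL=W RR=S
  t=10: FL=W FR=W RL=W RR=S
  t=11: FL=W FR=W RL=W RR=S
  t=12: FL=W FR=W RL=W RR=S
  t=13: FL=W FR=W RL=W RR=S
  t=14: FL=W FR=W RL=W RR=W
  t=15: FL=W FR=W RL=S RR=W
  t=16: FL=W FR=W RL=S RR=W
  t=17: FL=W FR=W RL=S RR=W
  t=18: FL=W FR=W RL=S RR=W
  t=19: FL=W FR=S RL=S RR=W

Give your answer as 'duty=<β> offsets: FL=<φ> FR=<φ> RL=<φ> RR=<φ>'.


duty β = stance ticks per leg = 10
FL: stance ticks = 10; W→S at t=0 → φ=0
FR: stance ticks = 10; W→S at t=19 → φ=1
RL: stance ticks = 10; W→S at t=15 → φ=5
RR: stance ticks = 10; W→S at t=4 → φ=16

duty=10 offsets: FL=0 FR=1 RL=5 RR=16


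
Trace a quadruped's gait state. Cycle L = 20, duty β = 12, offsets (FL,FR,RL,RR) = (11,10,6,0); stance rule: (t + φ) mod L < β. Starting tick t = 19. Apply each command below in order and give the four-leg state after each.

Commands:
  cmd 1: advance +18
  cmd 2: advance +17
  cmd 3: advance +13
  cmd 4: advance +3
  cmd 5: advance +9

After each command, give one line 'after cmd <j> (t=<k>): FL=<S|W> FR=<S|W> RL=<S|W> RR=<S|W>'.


after cmd 1 (t=37): FL=S FR=S RL=S RR=W
after cmd 2 (t=54): FL=S FR=S RL=S RR=W
after cmd 3 (t=67): FL=W FR=W RL=W RR=S
after cmd 4 (t=70): FL=S FR=S RL=W RR=S
after cmd 5 (t=79): FL=S FR=S RL=S RR=W

start t=19: FL=S FR=S RL=S RR=W
cmd 1: advance +18 → t=37, phase=(8,7,3,17) → FL=S FR=S RL=S RR=W
cmd 2: advance +17 → t=54, phase=(5,4,0,14) → FL=S FR=S RL=S RR=W
cmd 3: advance +13 → t=67, phase=(18,17,13,7) → FL=W FR=W RL=W RR=S
cmd 4: advance +3 → t=70, phase=(1,0,16,10) → FL=S FR=S RL=W RR=S
cmd 5: advance +9 → t=79, phase=(10,9,5,19) → FL=S FR=S RL=S RR=W


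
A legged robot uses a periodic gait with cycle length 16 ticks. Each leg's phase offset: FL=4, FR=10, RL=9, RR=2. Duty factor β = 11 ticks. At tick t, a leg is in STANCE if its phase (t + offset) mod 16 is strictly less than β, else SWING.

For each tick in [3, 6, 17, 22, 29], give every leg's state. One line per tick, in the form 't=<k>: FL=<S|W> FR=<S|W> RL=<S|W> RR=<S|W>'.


t=3: FL=S FR=W RL=W RR=S
t=6: FL=S FR=S RL=W RR=S
t=17: FL=S FR=W RL=S RR=S
t=22: FL=S FR=S RL=W RR=S
t=29: FL=S FR=S RL=S RR=W

t=3: phase=(7,13,12,5) vs β=11 → FL=S FR=W RL=W RR=S
t=6: phase=(10,0,15,8) vs β=11 → FL=S FR=S RL=W RR=S
t=17: phase=(5,11,10,3) vs β=11 → FL=S FR=W RL=S RR=S
t=22: phase=(10,0,15,8) vs β=11 → FL=S FR=S RL=W RR=S
t=29: phase=(1,7,6,15) vs β=11 → FL=S FR=S RL=S RR=W


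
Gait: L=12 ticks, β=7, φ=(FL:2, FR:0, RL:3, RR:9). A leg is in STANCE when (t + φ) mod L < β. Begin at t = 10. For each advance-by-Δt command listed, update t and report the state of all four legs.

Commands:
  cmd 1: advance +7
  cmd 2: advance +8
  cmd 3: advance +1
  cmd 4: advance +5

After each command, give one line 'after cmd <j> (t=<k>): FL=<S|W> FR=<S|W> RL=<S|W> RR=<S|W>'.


start t=10: FL=S FR=W RL=S RR=W
cmd 1: advance +7 → t=17, phase=(7,5,8,2) → FL=W FR=S RL=W RR=S
cmd 2: advance +8 → t=25, phase=(3,1,4,10) → FL=S FR=S RL=S RR=W
cmd 3: advance +1 → t=26, phase=(4,2,5,11) → FL=S FR=S RL=S RR=W
cmd 4: advance +5 → t=31, phase=(9,7,10,4) → FL=W FR=W RL=W RR=S

after cmd 1 (t=17): FL=W FR=S RL=W RR=S
after cmd 2 (t=25): FL=S FR=S RL=S RR=W
after cmd 3 (t=26): FL=S FR=S RL=S RR=W
after cmd 4 (t=31): FL=W FR=W RL=W RR=S


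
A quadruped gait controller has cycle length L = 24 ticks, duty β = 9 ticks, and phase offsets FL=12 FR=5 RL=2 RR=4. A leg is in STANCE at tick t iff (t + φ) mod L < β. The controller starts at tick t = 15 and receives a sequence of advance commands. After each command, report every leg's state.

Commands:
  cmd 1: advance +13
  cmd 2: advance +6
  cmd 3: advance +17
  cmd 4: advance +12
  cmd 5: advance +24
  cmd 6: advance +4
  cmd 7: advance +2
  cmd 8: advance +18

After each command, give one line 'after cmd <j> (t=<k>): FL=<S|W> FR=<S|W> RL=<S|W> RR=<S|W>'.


after cmd 1 (t=28): FL=W FR=W RL=S RR=S
after cmd 2 (t=34): FL=W FR=W RL=W RR=W
after cmd 3 (t=51): FL=W FR=S RL=S RR=S
after cmd 4 (t=63): FL=S FR=W RL=W RR=W
after cmd 5 (t=87): FL=S FR=W RL=W RR=W
after cmd 6 (t=91): FL=S FR=S RL=W RR=W
after cmd 7 (t=93): FL=W FR=S RL=W RR=S
after cmd 8 (t=111): FL=S FR=W RL=W RR=W

start t=15: FL=S FR=W RL=W RR=W
cmd 1: advance +13 → t=28, phase=(16,9,6,8) → FL=W FR=W RL=S RR=S
cmd 2: advance +6 → t=34, phase=(22,15,12,14) → FL=W FR=W RL=W RR=W
cmd 3: advance +17 → t=51, phase=(15,8,5,7) → FL=W FR=S RL=S RR=S
cmd 4: advance +12 → t=63, phase=(3,20,17,19) → FL=S FR=W RL=W RR=W
cmd 5: advance +24 → t=87, phase=(3,20,17,19) → FL=S FR=W RL=W RR=W
cmd 6: advance +4 → t=91, phase=(7,0,21,23) → FL=S FR=S RL=W RR=W
cmd 7: advance +2 → t=93, phase=(9,2,23,1) → FL=W FR=S RL=W RR=S
cmd 8: advance +18 → t=111, phase=(3,20,17,19) → FL=S FR=W RL=W RR=W


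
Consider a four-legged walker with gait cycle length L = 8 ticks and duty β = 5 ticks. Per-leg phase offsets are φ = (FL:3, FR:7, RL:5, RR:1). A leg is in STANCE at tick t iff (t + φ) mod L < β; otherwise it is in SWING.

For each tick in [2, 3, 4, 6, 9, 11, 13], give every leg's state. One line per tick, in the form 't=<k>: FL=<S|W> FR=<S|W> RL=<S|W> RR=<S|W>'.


t=2: phase=(5,1,7,3) vs β=5 → FL=W FR=S RL=W RR=S
t=3: phase=(6,2,0,4) vs β=5 → FL=W FR=S RL=S RR=S
t=4: phase=(7,3,1,5) vs β=5 → FL=W FR=S RL=S RR=W
t=6: phase=(1,5,3,7) vs β=5 → FL=S FR=W RL=S RR=W
t=9: phase=(4,0,6,2) vs β=5 → FL=S FR=S RL=W RR=S
t=11: phase=(6,2,0,4) vs β=5 → FL=W FR=S RL=S RR=S
t=13: phase=(0,4,2,6) vs β=5 → FL=S FR=S RL=S RR=W

t=2: FL=W FR=S RL=W RR=S
t=3: FL=W FR=S RL=S RR=S
t=4: FL=W FR=S RL=S RR=W
t=6: FL=S FR=W RL=S RR=W
t=9: FL=S FR=S RL=W RR=S
t=11: FL=W FR=S RL=S RR=S
t=13: FL=S FR=S RL=S RR=W


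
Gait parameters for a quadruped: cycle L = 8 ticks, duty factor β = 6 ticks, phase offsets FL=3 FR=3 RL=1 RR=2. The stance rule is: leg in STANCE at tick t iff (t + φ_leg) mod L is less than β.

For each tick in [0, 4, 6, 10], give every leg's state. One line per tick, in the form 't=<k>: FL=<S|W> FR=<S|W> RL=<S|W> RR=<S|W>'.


t=0: FL=S FR=S RL=S RR=S
t=4: FL=W FR=W RL=S RR=W
t=6: FL=S FR=S RL=W RR=S
t=10: FL=S FR=S RL=S RR=S

t=0: phase=(3,3,1,2) vs β=6 → FL=S FR=S RL=S RR=S
t=4: phase=(7,7,5,6) vs β=6 → FL=W FR=W RL=S RR=W
t=6: phase=(1,1,7,0) vs β=6 → FL=S FR=S RL=W RR=S
t=10: phase=(5,5,3,4) vs β=6 → FL=S FR=S RL=S RR=S


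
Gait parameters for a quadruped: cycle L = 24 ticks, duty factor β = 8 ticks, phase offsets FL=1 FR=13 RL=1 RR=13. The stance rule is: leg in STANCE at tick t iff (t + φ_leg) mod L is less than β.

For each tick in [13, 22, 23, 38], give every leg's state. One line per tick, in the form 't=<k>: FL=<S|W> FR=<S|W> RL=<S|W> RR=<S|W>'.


t=13: FL=W FR=S RL=W RR=S
t=22: FL=W FR=W RL=W RR=W
t=23: FL=S FR=W RL=S RR=W
t=38: FL=W FR=S RL=W RR=S

t=13: phase=(14,2,14,2) vs β=8 → FL=W FR=S RL=W RR=S
t=22: phase=(23,11,23,11) vs β=8 → FL=W FR=W RL=W RR=W
t=23: phase=(0,12,0,12) vs β=8 → FL=S FR=W RL=S RR=W
t=38: phase=(15,3,15,3) vs β=8 → FL=W FR=S RL=W RR=S


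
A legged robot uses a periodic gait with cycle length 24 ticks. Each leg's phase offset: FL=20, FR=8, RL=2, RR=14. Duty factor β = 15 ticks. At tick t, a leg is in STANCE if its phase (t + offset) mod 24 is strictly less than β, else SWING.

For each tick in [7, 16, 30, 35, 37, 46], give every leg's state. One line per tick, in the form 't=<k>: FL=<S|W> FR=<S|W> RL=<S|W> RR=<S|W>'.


t=7: phase=(3,15,9,21) vs β=15 → FL=S FR=W RL=S RR=W
t=16: phase=(12,0,18,6) vs β=15 → FL=S FR=S RL=W RR=S
t=30: phase=(2,14,8,20) vs β=15 → FL=S FR=S RL=S RR=W
t=35: phase=(7,19,13,1) vs β=15 → FL=S FR=W RL=S RR=S
t=37: phase=(9,21,15,3) vs β=15 → FL=S FR=W RL=W RR=S
t=46: phase=(18,6,0,12) vs β=15 → FL=W FR=S RL=S RR=S

t=7: FL=S FR=W RL=S RR=W
t=16: FL=S FR=S RL=W RR=S
t=30: FL=S FR=S RL=S RR=W
t=35: FL=S FR=W RL=S RR=S
t=37: FL=S FR=W RL=W RR=S
t=46: FL=W FR=S RL=S RR=S


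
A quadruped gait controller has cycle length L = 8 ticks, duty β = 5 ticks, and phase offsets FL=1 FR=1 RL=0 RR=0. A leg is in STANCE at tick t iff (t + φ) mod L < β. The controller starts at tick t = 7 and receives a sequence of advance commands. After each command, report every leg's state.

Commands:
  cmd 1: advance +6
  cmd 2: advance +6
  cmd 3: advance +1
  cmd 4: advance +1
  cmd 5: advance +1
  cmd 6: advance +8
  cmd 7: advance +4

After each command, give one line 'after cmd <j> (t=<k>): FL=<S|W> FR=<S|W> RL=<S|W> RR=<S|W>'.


start t=7: FL=S FR=S RL=W RR=W
cmd 1: advance +6 → t=13, phase=(6,6,5,5) → FL=W FR=W RL=W RR=W
cmd 2: advance +6 → t=19, phase=(4,4,3,3) → FL=S FR=S RL=S RR=S
cmd 3: advance +1 → t=20, phase=(5,5,4,4) → FL=W FR=W RL=S RR=S
cmd 4: advance +1 → t=21, phase=(6,6,5,5) → FL=W FR=W RL=W RR=W
cmd 5: advance +1 → t=22, phase=(7,7,6,6) → FL=W FR=W RL=W RR=W
cmd 6: advance +8 → t=30, phase=(7,7,6,6) → FL=W FR=W RL=W RR=W
cmd 7: advance +4 → t=34, phase=(3,3,2,2) → FL=S FR=S RL=S RR=S

after cmd 1 (t=13): FL=W FR=W RL=W RR=W
after cmd 2 (t=19): FL=S FR=S RL=S RR=S
after cmd 3 (t=20): FL=W FR=W RL=S RR=S
after cmd 4 (t=21): FL=W FR=W RL=W RR=W
after cmd 5 (t=22): FL=W FR=W RL=W RR=W
after cmd 6 (t=30): FL=W FR=W RL=W RR=W
after cmd 7 (t=34): FL=S FR=S RL=S RR=S


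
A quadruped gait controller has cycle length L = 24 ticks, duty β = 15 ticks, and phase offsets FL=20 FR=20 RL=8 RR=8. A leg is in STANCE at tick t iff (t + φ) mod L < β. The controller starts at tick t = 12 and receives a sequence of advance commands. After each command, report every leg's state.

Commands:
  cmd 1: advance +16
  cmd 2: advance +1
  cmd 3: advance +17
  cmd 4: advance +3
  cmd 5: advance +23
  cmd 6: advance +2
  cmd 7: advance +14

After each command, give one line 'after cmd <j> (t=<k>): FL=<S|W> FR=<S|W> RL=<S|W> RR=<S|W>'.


after cmd 1 (t=28): FL=S FR=S RL=S RR=S
after cmd 2 (t=29): FL=S FR=S RL=S RR=S
after cmd 3 (t=46): FL=W FR=W RL=S RR=S
after cmd 4 (t=49): FL=W FR=W RL=S RR=S
after cmd 5 (t=72): FL=W FR=W RL=S RR=S
after cmd 6 (t=74): FL=W FR=W RL=S RR=S
after cmd 7 (t=88): FL=S FR=S RL=S RR=S

start t=12: FL=S FR=S RL=W RR=W
cmd 1: advance +16 → t=28, phase=(0,0,12,12) → FL=S FR=S RL=S RR=S
cmd 2: advance +1 → t=29, phase=(1,1,13,13) → FL=S FR=S RL=S RR=S
cmd 3: advance +17 → t=46, phase=(18,18,6,6) → FL=W FR=W RL=S RR=S
cmd 4: advance +3 → t=49, phase=(21,21,9,9) → FL=W FR=W RL=S RR=S
cmd 5: advance +23 → t=72, phase=(20,20,8,8) → FL=W FR=W RL=S RR=S
cmd 6: advance +2 → t=74, phase=(22,22,10,10) → FL=W FR=W RL=S RR=S
cmd 7: advance +14 → t=88, phase=(12,12,0,0) → FL=S FR=S RL=S RR=S


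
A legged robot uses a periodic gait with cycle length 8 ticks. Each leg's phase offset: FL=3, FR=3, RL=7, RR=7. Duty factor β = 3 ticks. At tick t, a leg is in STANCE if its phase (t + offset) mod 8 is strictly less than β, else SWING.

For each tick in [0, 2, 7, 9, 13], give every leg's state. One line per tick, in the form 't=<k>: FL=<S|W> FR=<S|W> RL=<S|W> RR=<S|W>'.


t=0: FL=W FR=W RL=W RR=W
t=2: FL=W FR=W RL=S RR=S
t=7: FL=S FR=S RL=W RR=W
t=9: FL=W FR=W RL=S RR=S
t=13: FL=S FR=S RL=W RR=W

t=0: phase=(3,3,7,7) vs β=3 → FL=W FR=W RL=W RR=W
t=2: phase=(5,5,1,1) vs β=3 → FL=W FR=W RL=S RR=S
t=7: phase=(2,2,6,6) vs β=3 → FL=S FR=S RL=W RR=W
t=9: phase=(4,4,0,0) vs β=3 → FL=W FR=W RL=S RR=S
t=13: phase=(0,0,4,4) vs β=3 → FL=S FR=S RL=W RR=W


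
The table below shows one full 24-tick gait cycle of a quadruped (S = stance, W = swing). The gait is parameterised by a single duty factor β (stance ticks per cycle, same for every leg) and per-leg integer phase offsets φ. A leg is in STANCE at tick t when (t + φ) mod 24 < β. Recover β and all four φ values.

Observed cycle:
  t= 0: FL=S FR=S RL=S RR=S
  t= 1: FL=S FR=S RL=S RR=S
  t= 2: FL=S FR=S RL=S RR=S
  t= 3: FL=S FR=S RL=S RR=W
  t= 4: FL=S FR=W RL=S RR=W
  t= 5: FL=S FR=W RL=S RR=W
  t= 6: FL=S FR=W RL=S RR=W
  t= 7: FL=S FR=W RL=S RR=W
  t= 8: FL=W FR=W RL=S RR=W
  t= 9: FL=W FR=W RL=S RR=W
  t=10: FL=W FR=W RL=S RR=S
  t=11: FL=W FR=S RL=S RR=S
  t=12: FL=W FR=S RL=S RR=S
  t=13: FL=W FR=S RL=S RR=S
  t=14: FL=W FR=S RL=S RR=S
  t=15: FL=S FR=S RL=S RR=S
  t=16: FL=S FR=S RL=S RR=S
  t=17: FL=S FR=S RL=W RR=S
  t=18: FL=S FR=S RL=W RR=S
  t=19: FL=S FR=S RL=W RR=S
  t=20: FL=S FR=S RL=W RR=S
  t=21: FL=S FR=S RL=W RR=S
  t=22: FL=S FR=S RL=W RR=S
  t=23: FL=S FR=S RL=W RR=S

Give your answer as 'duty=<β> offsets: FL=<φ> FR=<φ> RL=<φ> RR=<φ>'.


duty=17 offsets: FL=9 FR=13 RL=0 RR=14

duty β = stance ticks per leg = 17
FL: stance ticks = 17; W→S at t=15 → φ=9
FR: stance ticks = 17; W→S at t=11 → φ=13
RL: stance ticks = 17; W→S at t=0 → φ=0
RR: stance ticks = 17; W→S at t=10 → φ=14


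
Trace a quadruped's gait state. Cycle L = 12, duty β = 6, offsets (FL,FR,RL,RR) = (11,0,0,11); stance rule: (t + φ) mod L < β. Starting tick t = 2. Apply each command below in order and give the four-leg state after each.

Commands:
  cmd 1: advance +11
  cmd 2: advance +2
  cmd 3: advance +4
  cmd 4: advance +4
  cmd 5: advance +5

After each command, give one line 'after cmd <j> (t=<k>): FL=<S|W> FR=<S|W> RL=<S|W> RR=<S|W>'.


start t=2: FL=S FR=S RL=S RR=S
cmd 1: advance +11 → t=13, phase=(0,1,1,0) → FL=S FR=S RL=S RR=S
cmd 2: advance +2 → t=15, phase=(2,3,3,2) → FL=S FR=S RL=S RR=S
cmd 3: advance +4 → t=19, phase=(6,7,7,6) → FL=W FR=W RL=W RR=W
cmd 4: advance +4 → t=23, phase=(10,11,11,10) → FL=W FR=W RL=W RR=W
cmd 5: advance +5 → t=28, phase=(3,4,4,3) → FL=S FR=S RL=S RR=S

after cmd 1 (t=13): FL=S FR=S RL=S RR=S
after cmd 2 (t=15): FL=S FR=S RL=S RR=S
after cmd 3 (t=19): FL=W FR=W RL=W RR=W
after cmd 4 (t=23): FL=W FR=W RL=W RR=W
after cmd 5 (t=28): FL=S FR=S RL=S RR=S


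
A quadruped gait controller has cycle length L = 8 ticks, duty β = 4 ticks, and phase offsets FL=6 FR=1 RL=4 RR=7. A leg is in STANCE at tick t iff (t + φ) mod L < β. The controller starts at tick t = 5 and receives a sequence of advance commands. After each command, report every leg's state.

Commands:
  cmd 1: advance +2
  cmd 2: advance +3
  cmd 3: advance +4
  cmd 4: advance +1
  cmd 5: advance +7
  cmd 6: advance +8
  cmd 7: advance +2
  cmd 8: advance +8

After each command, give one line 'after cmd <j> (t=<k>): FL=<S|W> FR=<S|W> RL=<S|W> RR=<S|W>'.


start t=5: FL=S FR=W RL=S RR=W
cmd 1: advance +2 → t=7, phase=(5,0,3,6) → FL=W FR=S RL=S RR=W
cmd 2: advance +3 → t=10, phase=(0,3,6,1) → FL=S FR=S RL=W RR=S
cmd 3: advance +4 → t=14, phase=(4,7,2,5) → FL=W FR=W RL=S RR=W
cmd 4: advance +1 → t=15, phase=(5,0,3,6) → FL=W FR=S RL=S RR=W
cmd 5: advance +7 → t=22, phase=(4,7,2,5) → FL=W FR=W RL=S RR=W
cmd 6: advance +8 → t=30, phase=(4,7,2,5) → FL=W FR=W RL=S RR=W
cmd 7: advance +2 → t=32, phase=(6,1,4,7) → FL=W FR=S RL=W RR=W
cmd 8: advance +8 → t=40, phase=(6,1,4,7) → FL=W FR=S RL=W RR=W

after cmd 1 (t=7): FL=W FR=S RL=S RR=W
after cmd 2 (t=10): FL=S FR=S RL=W RR=S
after cmd 3 (t=14): FL=W FR=W RL=S RR=W
after cmd 4 (t=15): FL=W FR=S RL=S RR=W
after cmd 5 (t=22): FL=W FR=W RL=S RR=W
after cmd 6 (t=30): FL=W FR=W RL=S RR=W
after cmd 7 (t=32): FL=W FR=S RL=W RR=W
after cmd 8 (t=40): FL=W FR=S RL=W RR=W


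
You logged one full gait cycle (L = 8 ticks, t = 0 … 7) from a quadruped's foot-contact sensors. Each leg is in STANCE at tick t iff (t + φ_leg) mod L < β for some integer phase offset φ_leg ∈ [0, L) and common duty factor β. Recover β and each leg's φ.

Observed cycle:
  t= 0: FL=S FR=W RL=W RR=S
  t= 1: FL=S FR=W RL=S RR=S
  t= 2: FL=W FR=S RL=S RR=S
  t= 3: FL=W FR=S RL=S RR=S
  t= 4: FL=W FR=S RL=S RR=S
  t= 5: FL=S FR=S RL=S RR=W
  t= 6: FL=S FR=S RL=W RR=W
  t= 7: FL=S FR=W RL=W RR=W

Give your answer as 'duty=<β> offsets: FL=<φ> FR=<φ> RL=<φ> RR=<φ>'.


duty β = stance ticks per leg = 5
FL: stance ticks = 5; W→S at t=5 → φ=3
FR: stance ticks = 5; W→S at t=2 → φ=6
RL: stance ticks = 5; W→S at t=1 → φ=7
RR: stance ticks = 5; W→S at t=0 → φ=0

duty=5 offsets: FL=3 FR=6 RL=7 RR=0


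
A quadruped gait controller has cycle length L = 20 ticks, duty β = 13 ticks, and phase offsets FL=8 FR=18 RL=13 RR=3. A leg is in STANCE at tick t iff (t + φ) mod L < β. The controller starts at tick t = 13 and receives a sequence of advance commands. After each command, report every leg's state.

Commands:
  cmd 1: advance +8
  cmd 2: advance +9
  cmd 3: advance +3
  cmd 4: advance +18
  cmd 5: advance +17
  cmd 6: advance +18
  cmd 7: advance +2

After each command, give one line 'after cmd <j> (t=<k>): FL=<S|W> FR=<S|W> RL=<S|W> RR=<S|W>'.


after cmd 1 (t=21): FL=S FR=W RL=W RR=S
after cmd 2 (t=30): FL=W FR=S RL=S RR=W
after cmd 3 (t=33): FL=S FR=S RL=S RR=W
after cmd 4 (t=51): FL=W FR=S RL=S RR=W
after cmd 5 (t=68): FL=W FR=S RL=S RR=S
after cmd 6 (t=86): FL=W FR=S RL=W RR=S
after cmd 7 (t=88): FL=W FR=S RL=S RR=S

start t=13: FL=S FR=S RL=S RR=W
cmd 1: advance +8 → t=21, phase=(9,19,14,4) → FL=S FR=W RL=W RR=S
cmd 2: advance +9 → t=30, phase=(18,8,3,13) → FL=W FR=S RL=S RR=W
cmd 3: advance +3 → t=33, phase=(1,11,6,16) → FL=S FR=S RL=S RR=W
cmd 4: advance +18 → t=51, phase=(19,9,4,14) → FL=W FR=S RL=S RR=W
cmd 5: advance +17 → t=68, phase=(16,6,1,11) → FL=W FR=S RL=S RR=S
cmd 6: advance +18 → t=86, phase=(14,4,19,9) → FL=W FR=S RL=W RR=S
cmd 7: advance +2 → t=88, phase=(16,6,1,11) → FL=W FR=S RL=S RR=S


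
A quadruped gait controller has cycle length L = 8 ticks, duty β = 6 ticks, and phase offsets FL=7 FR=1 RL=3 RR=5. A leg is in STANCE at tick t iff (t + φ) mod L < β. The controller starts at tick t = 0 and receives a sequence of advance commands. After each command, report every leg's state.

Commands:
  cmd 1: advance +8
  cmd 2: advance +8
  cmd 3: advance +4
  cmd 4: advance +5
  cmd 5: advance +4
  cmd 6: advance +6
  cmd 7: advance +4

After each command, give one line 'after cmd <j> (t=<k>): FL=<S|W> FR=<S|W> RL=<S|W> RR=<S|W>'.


start t=0: FL=W FR=S RL=S RR=S
cmd 1: advance +8 → t=8, phase=(7,1,3,5) → FL=W FR=S RL=S RR=S
cmd 2: advance +8 → t=16, phase=(7,1,3,5) → FL=W FR=S RL=S RR=S
cmd 3: advance +4 → t=20, phase=(3,5,7,1) → FL=S FR=S RL=W RR=S
cmd 4: advance +5 → t=25, phase=(0,2,4,6) → FL=S FR=S RL=S RR=W
cmd 5: advance +4 → t=29, phase=(4,6,0,2) → FL=S FR=W RL=S RR=S
cmd 6: advance +6 → t=35, phase=(2,4,6,0) → FL=S FR=S RL=W RR=S
cmd 7: advance +4 → t=39, phase=(6,0,2,4) → FL=W FR=S RL=S RR=S

after cmd 1 (t=8): FL=W FR=S RL=S RR=S
after cmd 2 (t=16): FL=W FR=S RL=S RR=S
after cmd 3 (t=20): FL=S FR=S RL=W RR=S
after cmd 4 (t=25): FL=S FR=S RL=S RR=W
after cmd 5 (t=29): FL=S FR=W RL=S RR=S
after cmd 6 (t=35): FL=S FR=S RL=W RR=S
after cmd 7 (t=39): FL=W FR=S RL=S RR=S


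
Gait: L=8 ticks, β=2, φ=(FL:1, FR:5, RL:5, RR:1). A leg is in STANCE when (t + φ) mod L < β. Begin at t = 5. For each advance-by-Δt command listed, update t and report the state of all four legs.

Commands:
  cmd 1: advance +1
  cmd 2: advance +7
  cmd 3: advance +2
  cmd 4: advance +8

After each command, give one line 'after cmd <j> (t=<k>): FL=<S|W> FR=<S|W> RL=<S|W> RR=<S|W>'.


after cmd 1 (t=6): FL=W FR=W RL=W RR=W
after cmd 2 (t=13): FL=W FR=W RL=W RR=W
after cmd 3 (t=15): FL=S FR=W RL=W RR=S
after cmd 4 (t=23): FL=S FR=W RL=W RR=S

start t=5: FL=W FR=W RL=W RR=W
cmd 1: advance +1 → t=6, phase=(7,3,3,7) → FL=W FR=W RL=W RR=W
cmd 2: advance +7 → t=13, phase=(6,2,2,6) → FL=W FR=W RL=W RR=W
cmd 3: advance +2 → t=15, phase=(0,4,4,0) → FL=S FR=W RL=W RR=S
cmd 4: advance +8 → t=23, phase=(0,4,4,0) → FL=S FR=W RL=W RR=S


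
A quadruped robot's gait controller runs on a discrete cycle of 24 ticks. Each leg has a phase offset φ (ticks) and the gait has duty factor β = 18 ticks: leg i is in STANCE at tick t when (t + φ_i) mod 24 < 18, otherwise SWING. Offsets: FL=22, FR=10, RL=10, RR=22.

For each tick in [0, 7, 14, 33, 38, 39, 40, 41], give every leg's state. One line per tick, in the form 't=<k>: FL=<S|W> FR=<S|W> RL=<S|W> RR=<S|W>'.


t=0: phase=(22,10,10,22) vs β=18 → FL=W FR=S RL=S RR=W
t=7: phase=(5,17,17,5) vs β=18 → FL=S FR=S RL=S RR=S
t=14: phase=(12,0,0,12) vs β=18 → FL=S FR=S RL=S RR=S
t=33: phase=(7,19,19,7) vs β=18 → FL=S FR=W RL=W RR=S
t=38: phase=(12,0,0,12) vs β=18 → FL=S FR=S RL=S RR=S
t=39: phase=(13,1,1,13) vs β=18 → FL=S FR=S RL=S RR=S
t=40: phase=(14,2,2,14) vs β=18 → FL=S FR=S RL=S RR=S
t=41: phase=(15,3,3,15) vs β=18 → FL=S FR=S RL=S RR=S

t=0: FL=W FR=S RL=S RR=W
t=7: FL=S FR=S RL=S RR=S
t=14: FL=S FR=S RL=S RR=S
t=33: FL=S FR=W RL=W RR=S
t=38: FL=S FR=S RL=S RR=S
t=39: FL=S FR=S RL=S RR=S
t=40: FL=S FR=S RL=S RR=S
t=41: FL=S FR=S RL=S RR=S


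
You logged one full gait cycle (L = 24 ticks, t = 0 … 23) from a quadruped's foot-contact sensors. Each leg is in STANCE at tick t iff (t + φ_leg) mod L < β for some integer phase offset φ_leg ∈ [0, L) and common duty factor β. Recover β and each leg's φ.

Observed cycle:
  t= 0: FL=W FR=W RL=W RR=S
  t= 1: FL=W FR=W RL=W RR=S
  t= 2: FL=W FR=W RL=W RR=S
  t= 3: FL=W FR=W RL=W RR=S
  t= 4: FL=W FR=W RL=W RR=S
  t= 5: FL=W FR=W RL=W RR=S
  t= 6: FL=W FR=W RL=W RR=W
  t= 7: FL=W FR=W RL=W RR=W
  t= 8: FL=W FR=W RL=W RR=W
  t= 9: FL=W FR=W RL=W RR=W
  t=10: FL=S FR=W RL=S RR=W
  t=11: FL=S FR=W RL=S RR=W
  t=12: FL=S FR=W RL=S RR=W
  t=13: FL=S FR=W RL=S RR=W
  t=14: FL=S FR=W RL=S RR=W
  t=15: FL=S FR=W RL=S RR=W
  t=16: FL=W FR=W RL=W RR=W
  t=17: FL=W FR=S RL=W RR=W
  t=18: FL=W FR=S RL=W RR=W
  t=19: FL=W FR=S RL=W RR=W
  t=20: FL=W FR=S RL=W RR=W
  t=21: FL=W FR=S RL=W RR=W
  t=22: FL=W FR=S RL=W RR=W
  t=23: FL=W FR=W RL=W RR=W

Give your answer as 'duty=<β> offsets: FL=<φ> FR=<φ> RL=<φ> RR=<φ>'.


duty β = stance ticks per leg = 6
FL: stance ticks = 6; W→S at t=10 → φ=14
FR: stance ticks = 6; W→S at t=17 → φ=7
RL: stance ticks = 6; W→S at t=10 → φ=14
RR: stance ticks = 6; W→S at t=0 → φ=0

duty=6 offsets: FL=14 FR=7 RL=14 RR=0


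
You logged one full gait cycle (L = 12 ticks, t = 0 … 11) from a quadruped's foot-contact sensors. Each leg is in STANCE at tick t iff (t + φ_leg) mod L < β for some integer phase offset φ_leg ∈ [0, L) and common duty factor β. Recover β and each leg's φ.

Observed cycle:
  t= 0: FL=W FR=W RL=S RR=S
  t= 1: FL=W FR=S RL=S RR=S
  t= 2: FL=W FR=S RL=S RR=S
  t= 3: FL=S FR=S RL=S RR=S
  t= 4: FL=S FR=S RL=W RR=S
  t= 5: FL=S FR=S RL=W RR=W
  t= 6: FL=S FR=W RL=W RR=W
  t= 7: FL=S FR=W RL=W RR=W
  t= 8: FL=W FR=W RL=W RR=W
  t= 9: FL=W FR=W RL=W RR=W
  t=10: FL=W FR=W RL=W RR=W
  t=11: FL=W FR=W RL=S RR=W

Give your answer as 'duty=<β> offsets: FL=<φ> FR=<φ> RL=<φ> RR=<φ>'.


duty=5 offsets: FL=9 FR=11 RL=1 RR=0

duty β = stance ticks per leg = 5
FL: stance ticks = 5; W→S at t=3 → φ=9
FR: stance ticks = 5; W→S at t=1 → φ=11
RL: stance ticks = 5; W→S at t=11 → φ=1
RR: stance ticks = 5; W→S at t=0 → φ=0


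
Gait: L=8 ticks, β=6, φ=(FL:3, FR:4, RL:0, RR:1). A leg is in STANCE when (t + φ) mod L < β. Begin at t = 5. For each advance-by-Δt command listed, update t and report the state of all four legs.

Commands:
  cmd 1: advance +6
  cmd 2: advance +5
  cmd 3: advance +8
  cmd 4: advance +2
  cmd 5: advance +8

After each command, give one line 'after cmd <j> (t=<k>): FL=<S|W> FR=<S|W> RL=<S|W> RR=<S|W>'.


after cmd 1 (t=11): FL=W FR=W RL=S RR=S
after cmd 2 (t=16): FL=S FR=S RL=S RR=S
after cmd 3 (t=24): FL=S FR=S RL=S RR=S
after cmd 4 (t=26): FL=S FR=W RL=S RR=S
after cmd 5 (t=34): FL=S FR=W RL=S RR=S

start t=5: FL=S FR=S RL=S RR=W
cmd 1: advance +6 → t=11, phase=(6,7,3,4) → FL=W FR=W RL=S RR=S
cmd 2: advance +5 → t=16, phase=(3,4,0,1) → FL=S FR=S RL=S RR=S
cmd 3: advance +8 → t=24, phase=(3,4,0,1) → FL=S FR=S RL=S RR=S
cmd 4: advance +2 → t=26, phase=(5,6,2,3) → FL=S FR=W RL=S RR=S
cmd 5: advance +8 → t=34, phase=(5,6,2,3) → FL=S FR=W RL=S RR=S


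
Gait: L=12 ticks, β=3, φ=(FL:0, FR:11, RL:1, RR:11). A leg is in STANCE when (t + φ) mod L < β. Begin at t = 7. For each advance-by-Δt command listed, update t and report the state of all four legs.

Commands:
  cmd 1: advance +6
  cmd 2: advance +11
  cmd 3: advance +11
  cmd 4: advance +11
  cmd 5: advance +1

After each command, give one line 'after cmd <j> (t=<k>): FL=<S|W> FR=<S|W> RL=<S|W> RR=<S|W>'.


start t=7: FL=W FR=W RL=W RR=W
cmd 1: advance +6 → t=13, phase=(1,0,2,0) → FL=S FR=S RL=S RR=S
cmd 2: advance +11 → t=24, phase=(0,11,1,11) → FL=S FR=W RL=S RR=W
cmd 3: advance +11 → t=35, phase=(11,10,0,10) → FL=W FR=W RL=S RR=W
cmd 4: advance +11 → t=46, phase=(10,9,11,9) → FL=W FR=W RL=W RR=W
cmd 5: advance +1 → t=47, phase=(11,10,0,10) → FL=W FR=W RL=S RR=W

after cmd 1 (t=13): FL=S FR=S RL=S RR=S
after cmd 2 (t=24): FL=S FR=W RL=S RR=W
after cmd 3 (t=35): FL=W FR=W RL=S RR=W
after cmd 4 (t=46): FL=W FR=W RL=W RR=W
after cmd 5 (t=47): FL=W FR=W RL=S RR=W


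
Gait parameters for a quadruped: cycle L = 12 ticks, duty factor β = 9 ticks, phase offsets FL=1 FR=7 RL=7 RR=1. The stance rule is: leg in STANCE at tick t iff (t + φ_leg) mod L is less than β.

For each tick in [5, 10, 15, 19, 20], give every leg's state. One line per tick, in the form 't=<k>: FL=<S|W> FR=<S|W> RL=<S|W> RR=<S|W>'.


t=5: phase=(6,0,0,6) vs β=9 → FL=S FR=S RL=S RR=S
t=10: phase=(11,5,5,11) vs β=9 → FL=W FR=S RL=S RR=W
t=15: phase=(4,10,10,4) vs β=9 → FL=S FR=W RL=W RR=S
t=19: phase=(8,2,2,8) vs β=9 → FL=S FR=S RL=S RR=S
t=20: phase=(9,3,3,9) vs β=9 → FL=W FR=S RL=S RR=W

t=5: FL=S FR=S RL=S RR=S
t=10: FL=W FR=S RL=S RR=W
t=15: FL=S FR=W RL=W RR=S
t=19: FL=S FR=S RL=S RR=S
t=20: FL=W FR=S RL=S RR=W


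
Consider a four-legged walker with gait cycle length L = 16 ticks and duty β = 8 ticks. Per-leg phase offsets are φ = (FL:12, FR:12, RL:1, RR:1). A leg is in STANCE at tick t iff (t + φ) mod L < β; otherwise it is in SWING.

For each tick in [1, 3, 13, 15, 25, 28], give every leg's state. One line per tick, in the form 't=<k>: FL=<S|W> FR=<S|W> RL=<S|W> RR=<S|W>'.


t=1: FL=W FR=W RL=S RR=S
t=3: FL=W FR=W RL=S RR=S
t=13: FL=W FR=W RL=W RR=W
t=15: FL=W FR=W RL=S RR=S
t=25: FL=S FR=S RL=W RR=W
t=28: FL=W FR=W RL=W RR=W

t=1: phase=(13,13,2,2) vs β=8 → FL=W FR=W RL=S RR=S
t=3: phase=(15,15,4,4) vs β=8 → FL=W FR=W RL=S RR=S
t=13: phase=(9,9,14,14) vs β=8 → FL=W FR=W RL=W RR=W
t=15: phase=(11,11,0,0) vs β=8 → FL=W FR=W RL=S RR=S
t=25: phase=(5,5,10,10) vs β=8 → FL=S FR=S RL=W RR=W
t=28: phase=(8,8,13,13) vs β=8 → FL=W FR=W RL=W RR=W


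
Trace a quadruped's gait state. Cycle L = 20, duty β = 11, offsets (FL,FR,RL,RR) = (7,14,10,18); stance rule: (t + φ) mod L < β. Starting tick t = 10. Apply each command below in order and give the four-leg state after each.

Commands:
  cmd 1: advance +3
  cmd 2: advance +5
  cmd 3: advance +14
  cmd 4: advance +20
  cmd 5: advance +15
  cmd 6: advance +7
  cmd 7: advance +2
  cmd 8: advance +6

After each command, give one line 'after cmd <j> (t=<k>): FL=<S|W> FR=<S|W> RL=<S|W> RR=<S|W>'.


after cmd 1 (t=13): FL=S FR=S RL=S RR=W
after cmd 2 (t=18): FL=S FR=W RL=S RR=W
after cmd 3 (t=32): FL=W FR=S RL=S RR=S
after cmd 4 (t=52): FL=W FR=S RL=S RR=S
after cmd 5 (t=67): FL=W FR=S RL=W RR=S
after cmd 6 (t=74): FL=S FR=S RL=S RR=W
after cmd 7 (t=76): FL=S FR=S RL=S RR=W
after cmd 8 (t=82): FL=S FR=W RL=W RR=S

start t=10: FL=W FR=S RL=S RR=S
cmd 1: advance +3 → t=13, phase=(0,7,3,11) → FL=S FR=S RL=S RR=W
cmd 2: advance +5 → t=18, phase=(5,12,8,16) → FL=S FR=W RL=S RR=W
cmd 3: advance +14 → t=32, phase=(19,6,2,10) → FL=W FR=S RL=S RR=S
cmd 4: advance +20 → t=52, phase=(19,6,2,10) → FL=W FR=S RL=S RR=S
cmd 5: advance +15 → t=67, phase=(14,1,17,5) → FL=W FR=S RL=W RR=S
cmd 6: advance +7 → t=74, phase=(1,8,4,12) → FL=S FR=S RL=S RR=W
cmd 7: advance +2 → t=76, phase=(3,10,6,14) → FL=S FR=S RL=S RR=W
cmd 8: advance +6 → t=82, phase=(9,16,12,0) → FL=S FR=W RL=W RR=S


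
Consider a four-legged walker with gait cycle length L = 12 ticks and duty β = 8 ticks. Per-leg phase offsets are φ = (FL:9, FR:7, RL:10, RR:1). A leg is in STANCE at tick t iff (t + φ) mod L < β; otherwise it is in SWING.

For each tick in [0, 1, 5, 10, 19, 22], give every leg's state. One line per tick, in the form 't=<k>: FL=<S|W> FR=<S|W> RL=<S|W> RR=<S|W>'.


t=0: phase=(9,7,10,1) vs β=8 → FL=W FR=S RL=W RR=S
t=1: phase=(10,8,11,2) vs β=8 → FL=W FR=W RL=W RR=S
t=5: phase=(2,0,3,6) vs β=8 → FL=S FR=S RL=S RR=S
t=10: phase=(7,5,8,11) vs β=8 → FL=S FR=S RL=W RR=W
t=19: phase=(4,2,5,8) vs β=8 → FL=S FR=S RL=S RR=W
t=22: phase=(7,5,8,11) vs β=8 → FL=S FR=S RL=W RR=W

t=0: FL=W FR=S RL=W RR=S
t=1: FL=W FR=W RL=W RR=S
t=5: FL=S FR=S RL=S RR=S
t=10: FL=S FR=S RL=W RR=W
t=19: FL=S FR=S RL=S RR=W
t=22: FL=S FR=S RL=W RR=W


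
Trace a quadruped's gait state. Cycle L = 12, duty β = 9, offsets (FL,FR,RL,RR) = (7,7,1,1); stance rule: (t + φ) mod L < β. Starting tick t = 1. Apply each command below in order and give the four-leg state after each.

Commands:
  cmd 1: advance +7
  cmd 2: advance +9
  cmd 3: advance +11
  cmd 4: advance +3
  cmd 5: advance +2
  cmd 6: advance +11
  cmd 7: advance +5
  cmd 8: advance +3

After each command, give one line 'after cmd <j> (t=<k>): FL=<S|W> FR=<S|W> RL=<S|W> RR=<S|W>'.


start t=1: FL=S FR=S RL=S RR=S
cmd 1: advance +7 → t=8, phase=(3,3,9,9) → FL=S FR=S RL=W RR=W
cmd 2: advance +9 → t=17, phase=(0,0,6,6) → FL=S FR=S RL=S RR=S
cmd 3: advance +11 → t=28, phase=(11,11,5,5) → FL=W FR=W RL=S RR=S
cmd 4: advance +3 → t=31, phase=(2,2,8,8) → FL=S FR=S RL=S RR=S
cmd 5: advance +2 → t=33, phase=(4,4,10,10) → FL=S FR=S RL=W RR=W
cmd 6: advance +11 → t=44, phase=(3,3,9,9) → FL=S FR=S RL=W RR=W
cmd 7: advance +5 → t=49, phase=(8,8,2,2) → FL=S FR=S RL=S RR=S
cmd 8: advance +3 → t=52, phase=(11,11,5,5) → FL=W FR=W RL=S RR=S

after cmd 1 (t=8): FL=S FR=S RL=W RR=W
after cmd 2 (t=17): FL=S FR=S RL=S RR=S
after cmd 3 (t=28): FL=W FR=W RL=S RR=S
after cmd 4 (t=31): FL=S FR=S RL=S RR=S
after cmd 5 (t=33): FL=S FR=S RL=W RR=W
after cmd 6 (t=44): FL=S FR=S RL=W RR=W
after cmd 7 (t=49): FL=S FR=S RL=S RR=S
after cmd 8 (t=52): FL=W FR=W RL=S RR=S


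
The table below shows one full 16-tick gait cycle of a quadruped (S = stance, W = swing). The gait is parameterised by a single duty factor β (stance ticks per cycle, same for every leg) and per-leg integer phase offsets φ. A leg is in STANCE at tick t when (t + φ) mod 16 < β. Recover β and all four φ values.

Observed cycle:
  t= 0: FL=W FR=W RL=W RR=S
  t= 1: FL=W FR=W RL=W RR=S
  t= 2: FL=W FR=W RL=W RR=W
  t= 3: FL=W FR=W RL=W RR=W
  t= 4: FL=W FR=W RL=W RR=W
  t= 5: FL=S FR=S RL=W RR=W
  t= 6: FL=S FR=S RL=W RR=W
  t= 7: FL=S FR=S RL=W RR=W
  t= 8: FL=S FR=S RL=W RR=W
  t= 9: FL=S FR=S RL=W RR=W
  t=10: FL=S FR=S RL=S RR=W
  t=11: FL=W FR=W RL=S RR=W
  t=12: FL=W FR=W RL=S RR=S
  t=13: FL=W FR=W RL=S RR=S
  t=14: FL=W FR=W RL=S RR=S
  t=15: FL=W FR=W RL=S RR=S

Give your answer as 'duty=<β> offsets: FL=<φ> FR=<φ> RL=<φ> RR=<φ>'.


duty=6 offsets: FL=11 FR=11 RL=6 RR=4

duty β = stance ticks per leg = 6
FL: stance ticks = 6; W→S at t=5 → φ=11
FR: stance ticks = 6; W→S at t=5 → φ=11
RL: stance ticks = 6; W→S at t=10 → φ=6
RR: stance ticks = 6; W→S at t=12 → φ=4


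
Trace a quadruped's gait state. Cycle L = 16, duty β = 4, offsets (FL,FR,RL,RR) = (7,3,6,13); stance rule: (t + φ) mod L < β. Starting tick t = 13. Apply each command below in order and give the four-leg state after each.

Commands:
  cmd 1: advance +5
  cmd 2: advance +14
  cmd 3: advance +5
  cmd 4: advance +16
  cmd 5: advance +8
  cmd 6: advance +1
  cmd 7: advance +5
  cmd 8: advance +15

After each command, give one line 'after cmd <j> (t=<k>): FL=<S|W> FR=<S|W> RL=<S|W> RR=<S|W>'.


after cmd 1 (t=18): FL=W FR=W RL=W RR=W
after cmd 2 (t=32): FL=W FR=S RL=W RR=W
after cmd 3 (t=37): FL=W FR=W RL=W RR=S
after cmd 4 (t=53): FL=W FR=W RL=W RR=S
after cmd 5 (t=61): FL=W FR=S RL=S RR=W
after cmd 6 (t=62): FL=W FR=S RL=W RR=W
after cmd 7 (t=67): FL=W FR=W RL=W RR=S
after cmd 8 (t=82): FL=W FR=W RL=W RR=W

start t=13: FL=W FR=S RL=S RR=W
cmd 1: advance +5 → t=18, phase=(9,5,8,15) → FL=W FR=W RL=W RR=W
cmd 2: advance +14 → t=32, phase=(7,3,6,13) → FL=W FR=S RL=W RR=W
cmd 3: advance +5 → t=37, phase=(12,8,11,2) → FL=W FR=W RL=W RR=S
cmd 4: advance +16 → t=53, phase=(12,8,11,2) → FL=W FR=W RL=W RR=S
cmd 5: advance +8 → t=61, phase=(4,0,3,10) → FL=W FR=S RL=S RR=W
cmd 6: advance +1 → t=62, phase=(5,1,4,11) → FL=W FR=S RL=W RR=W
cmd 7: advance +5 → t=67, phase=(10,6,9,0) → FL=W FR=W RL=W RR=S
cmd 8: advance +15 → t=82, phase=(9,5,8,15) → FL=W FR=W RL=W RR=W


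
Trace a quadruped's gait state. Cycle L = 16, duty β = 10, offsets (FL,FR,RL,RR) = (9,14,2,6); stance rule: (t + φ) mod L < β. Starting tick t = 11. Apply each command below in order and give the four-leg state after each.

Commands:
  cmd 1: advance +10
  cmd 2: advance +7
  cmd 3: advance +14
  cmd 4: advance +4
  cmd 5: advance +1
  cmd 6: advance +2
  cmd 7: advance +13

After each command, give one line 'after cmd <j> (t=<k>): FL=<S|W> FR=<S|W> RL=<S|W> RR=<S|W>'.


start t=11: FL=S FR=S RL=W RR=S
cmd 1: advance +10 → t=21, phase=(14,3,7,11) → FL=W FR=S RL=S RR=W
cmd 2: advance +7 → t=28, phase=(5,10,14,2) → FL=S FR=W RL=W RR=S
cmd 3: advance +14 → t=42, phase=(3,8,12,0) → FL=S FR=S RL=W RR=S
cmd 4: advance +4 → t=46, phase=(7,12,0,4) → FL=S FR=W RL=S RR=S
cmd 5: advance +1 → t=47, phase=(8,13,1,5) → FL=S FR=W RL=S RR=S
cmd 6: advance +2 → t=49, phase=(10,15,3,7) → FL=W FR=W RL=S RR=S
cmd 7: advance +13 → t=62, phase=(7,12,0,4) → FL=S FR=W RL=S RR=S

after cmd 1 (t=21): FL=W FR=S RL=S RR=W
after cmd 2 (t=28): FL=S FR=W RL=W RR=S
after cmd 3 (t=42): FL=S FR=S RL=W RR=S
after cmd 4 (t=46): FL=S FR=W RL=S RR=S
after cmd 5 (t=47): FL=S FR=W RL=S RR=S
after cmd 6 (t=49): FL=W FR=W RL=S RR=S
after cmd 7 (t=62): FL=S FR=W RL=S RR=S


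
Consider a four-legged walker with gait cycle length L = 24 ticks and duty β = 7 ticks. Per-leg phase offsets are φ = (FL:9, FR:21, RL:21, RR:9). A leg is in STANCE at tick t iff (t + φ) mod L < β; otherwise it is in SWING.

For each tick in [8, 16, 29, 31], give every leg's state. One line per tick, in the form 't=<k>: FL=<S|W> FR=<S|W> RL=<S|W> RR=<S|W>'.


t=8: FL=W FR=S RL=S RR=W
t=16: FL=S FR=W RL=W RR=S
t=29: FL=W FR=S RL=S RR=W
t=31: FL=W FR=S RL=S RR=W

t=8: phase=(17,5,5,17) vs β=7 → FL=W FR=S RL=S RR=W
t=16: phase=(1,13,13,1) vs β=7 → FL=S FR=W RL=W RR=S
t=29: phase=(14,2,2,14) vs β=7 → FL=W FR=S RL=S RR=W
t=31: phase=(16,4,4,16) vs β=7 → FL=W FR=S RL=S RR=W


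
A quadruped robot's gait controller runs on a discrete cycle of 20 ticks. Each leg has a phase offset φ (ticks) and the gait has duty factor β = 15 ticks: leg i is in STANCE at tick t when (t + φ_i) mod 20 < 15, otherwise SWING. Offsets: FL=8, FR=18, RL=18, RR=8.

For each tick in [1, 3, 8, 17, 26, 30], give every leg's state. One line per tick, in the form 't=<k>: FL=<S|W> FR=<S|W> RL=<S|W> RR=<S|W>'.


t=1: FL=S FR=W RL=W RR=S
t=3: FL=S FR=S RL=S RR=S
t=8: FL=W FR=S RL=S RR=W
t=17: FL=S FR=W RL=W RR=S
t=26: FL=S FR=S RL=S RR=S
t=30: FL=W FR=S RL=S RR=W

t=1: phase=(9,19,19,9) vs β=15 → FL=S FR=W RL=W RR=S
t=3: phase=(11,1,1,11) vs β=15 → FL=S FR=S RL=S RR=S
t=8: phase=(16,6,6,16) vs β=15 → FL=W FR=S RL=S RR=W
t=17: phase=(5,15,15,5) vs β=15 → FL=S FR=W RL=W RR=S
t=26: phase=(14,4,4,14) vs β=15 → FL=S FR=S RL=S RR=S
t=30: phase=(18,8,8,18) vs β=15 → FL=W FR=S RL=S RR=W


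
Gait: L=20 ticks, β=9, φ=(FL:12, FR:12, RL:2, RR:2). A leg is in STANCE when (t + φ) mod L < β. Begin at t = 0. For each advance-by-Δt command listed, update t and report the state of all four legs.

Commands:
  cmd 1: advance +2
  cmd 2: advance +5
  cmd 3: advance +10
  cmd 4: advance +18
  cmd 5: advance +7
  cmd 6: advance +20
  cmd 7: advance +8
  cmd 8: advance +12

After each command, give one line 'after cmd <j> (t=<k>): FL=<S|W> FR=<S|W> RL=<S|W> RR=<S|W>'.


after cmd 1 (t=2): FL=W FR=W RL=S RR=S
after cmd 2 (t=7): FL=W FR=W RL=W RR=W
after cmd 3 (t=17): FL=W FR=W RL=W RR=W
after cmd 4 (t=35): FL=S FR=S RL=W RR=W
after cmd 5 (t=42): FL=W FR=W RL=S RR=S
after cmd 6 (t=62): FL=W FR=W RL=S RR=S
after cmd 7 (t=70): FL=S FR=S RL=W RR=W
after cmd 8 (t=82): FL=W FR=W RL=S RR=S

start t=0: FL=W FR=W RL=S RR=S
cmd 1: advance +2 → t=2, phase=(14,14,4,4) → FL=W FR=W RL=S RR=S
cmd 2: advance +5 → t=7, phase=(19,19,9,9) → FL=W FR=W RL=W RR=W
cmd 3: advance +10 → t=17, phase=(9,9,19,19) → FL=W FR=W RL=W RR=W
cmd 4: advance +18 → t=35, phase=(7,7,17,17) → FL=S FR=S RL=W RR=W
cmd 5: advance +7 → t=42, phase=(14,14,4,4) → FL=W FR=W RL=S RR=S
cmd 6: advance +20 → t=62, phase=(14,14,4,4) → FL=W FR=W RL=S RR=S
cmd 7: advance +8 → t=70, phase=(2,2,12,12) → FL=S FR=S RL=W RR=W
cmd 8: advance +12 → t=82, phase=(14,14,4,4) → FL=W FR=W RL=S RR=S


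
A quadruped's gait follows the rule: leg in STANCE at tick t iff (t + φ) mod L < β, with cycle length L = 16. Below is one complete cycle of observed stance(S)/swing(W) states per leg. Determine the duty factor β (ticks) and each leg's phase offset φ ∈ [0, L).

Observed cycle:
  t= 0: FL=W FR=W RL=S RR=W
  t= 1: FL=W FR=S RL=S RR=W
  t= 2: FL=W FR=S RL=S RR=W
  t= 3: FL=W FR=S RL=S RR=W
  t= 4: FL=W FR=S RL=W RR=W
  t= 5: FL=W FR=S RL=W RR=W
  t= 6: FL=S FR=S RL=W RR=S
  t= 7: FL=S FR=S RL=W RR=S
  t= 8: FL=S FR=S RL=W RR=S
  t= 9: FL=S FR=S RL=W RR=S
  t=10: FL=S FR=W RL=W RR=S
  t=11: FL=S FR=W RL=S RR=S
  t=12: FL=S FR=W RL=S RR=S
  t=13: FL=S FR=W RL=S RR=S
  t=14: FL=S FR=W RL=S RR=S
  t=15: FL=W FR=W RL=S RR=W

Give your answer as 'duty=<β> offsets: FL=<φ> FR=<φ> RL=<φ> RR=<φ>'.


duty=9 offsets: FL=10 FR=15 RL=5 RR=10

duty β = stance ticks per leg = 9
FL: stance ticks = 9; W→S at t=6 → φ=10
FR: stance ticks = 9; W→S at t=1 → φ=15
RL: stance ticks = 9; W→S at t=11 → φ=5
RR: stance ticks = 9; W→S at t=6 → φ=10
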